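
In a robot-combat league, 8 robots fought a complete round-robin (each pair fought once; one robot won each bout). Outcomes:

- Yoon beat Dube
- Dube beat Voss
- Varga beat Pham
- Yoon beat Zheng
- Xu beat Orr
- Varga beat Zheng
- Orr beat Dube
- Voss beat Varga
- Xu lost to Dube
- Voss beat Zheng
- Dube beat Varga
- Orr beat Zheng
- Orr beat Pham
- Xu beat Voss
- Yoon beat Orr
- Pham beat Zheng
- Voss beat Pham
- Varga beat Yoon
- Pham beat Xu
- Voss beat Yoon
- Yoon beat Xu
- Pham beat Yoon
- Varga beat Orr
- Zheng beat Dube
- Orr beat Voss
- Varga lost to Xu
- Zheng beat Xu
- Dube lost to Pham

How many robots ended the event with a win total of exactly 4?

Win totals: Voss 4, Pham 4, Dube 3, Orr 4, Varga 4, Xu 3, Yoon 4, Zheng 2.
Exactly 4: Voss, Pham, Orr, Varga, Yoon — 5 robots.

5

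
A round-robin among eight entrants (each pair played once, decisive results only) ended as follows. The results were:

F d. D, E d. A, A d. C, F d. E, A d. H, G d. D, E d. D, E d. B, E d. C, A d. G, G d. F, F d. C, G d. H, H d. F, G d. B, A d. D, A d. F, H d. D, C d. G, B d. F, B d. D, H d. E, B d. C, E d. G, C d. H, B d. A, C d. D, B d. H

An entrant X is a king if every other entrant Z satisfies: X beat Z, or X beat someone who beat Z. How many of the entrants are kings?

6

A reaches everyone (king).
B reaches everyone (king).
C cannot reach A in two steps.
D cannot reach A, B, C, E, F, G, H in two steps.
E reaches everyone (king).
F reaches everyone (king).
G reaches everyone (king).
H reaches everyone (king).
Kings: A, B, E, F, G, H — 6.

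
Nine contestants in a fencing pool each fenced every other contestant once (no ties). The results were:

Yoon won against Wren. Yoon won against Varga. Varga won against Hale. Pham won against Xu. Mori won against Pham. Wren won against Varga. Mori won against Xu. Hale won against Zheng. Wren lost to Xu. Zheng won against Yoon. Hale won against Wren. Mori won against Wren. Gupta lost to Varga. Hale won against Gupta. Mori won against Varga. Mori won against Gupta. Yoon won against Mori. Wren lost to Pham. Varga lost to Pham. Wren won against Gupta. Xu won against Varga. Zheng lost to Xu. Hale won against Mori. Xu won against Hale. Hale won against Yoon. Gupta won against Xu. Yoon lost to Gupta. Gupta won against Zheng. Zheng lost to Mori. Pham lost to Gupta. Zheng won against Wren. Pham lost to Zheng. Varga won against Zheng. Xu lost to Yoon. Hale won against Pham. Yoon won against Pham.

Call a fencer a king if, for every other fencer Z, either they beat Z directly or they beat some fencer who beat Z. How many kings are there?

Gupta reaches everyone (king).
Hale reaches everyone (king).
Zheng cannot reach Hale in two steps.
Wren cannot reach Mori in two steps.
Varga reaches everyone (king).
Pham cannot reach Yoon, Mori in two steps.
Xu reaches everyone (king).
Yoon reaches everyone (king).
Mori reaches everyone (king).
Kings: Gupta, Hale, Varga, Xu, Yoon, Mori — 6.

6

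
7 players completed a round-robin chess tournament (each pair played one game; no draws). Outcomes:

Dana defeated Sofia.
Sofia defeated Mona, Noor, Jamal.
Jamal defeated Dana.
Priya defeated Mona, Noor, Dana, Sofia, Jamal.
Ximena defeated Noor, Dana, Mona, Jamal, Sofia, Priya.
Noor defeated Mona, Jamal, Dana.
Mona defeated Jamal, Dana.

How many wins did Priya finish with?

Priya's results: beat Sofia, Jamal, Mona, Dana, Noor; lost to Ximena.
That is 5 wins.

5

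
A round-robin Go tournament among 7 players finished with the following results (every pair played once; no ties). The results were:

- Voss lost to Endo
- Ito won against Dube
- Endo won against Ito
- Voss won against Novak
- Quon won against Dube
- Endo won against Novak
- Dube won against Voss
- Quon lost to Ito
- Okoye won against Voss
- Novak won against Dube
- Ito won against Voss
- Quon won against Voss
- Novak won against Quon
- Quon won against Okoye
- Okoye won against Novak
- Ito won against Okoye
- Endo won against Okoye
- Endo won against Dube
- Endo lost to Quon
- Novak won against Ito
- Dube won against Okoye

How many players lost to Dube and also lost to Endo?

Dube beat: Voss, Okoye.
Endo beat: Dube, Novak, Ito, Voss, Okoye.
Both beat: Voss, Okoye — 2.

2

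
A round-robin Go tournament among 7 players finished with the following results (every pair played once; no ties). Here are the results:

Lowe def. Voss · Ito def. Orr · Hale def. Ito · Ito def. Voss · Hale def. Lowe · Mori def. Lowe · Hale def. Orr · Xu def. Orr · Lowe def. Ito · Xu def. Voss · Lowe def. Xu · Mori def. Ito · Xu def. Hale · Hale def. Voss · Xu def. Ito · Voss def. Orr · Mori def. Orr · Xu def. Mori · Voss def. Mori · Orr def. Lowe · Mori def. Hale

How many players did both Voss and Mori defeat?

1

Voss beat: Orr, Mori.
Mori beat: Lowe, Orr, Hale, Ito.
Both beat: Orr — 1.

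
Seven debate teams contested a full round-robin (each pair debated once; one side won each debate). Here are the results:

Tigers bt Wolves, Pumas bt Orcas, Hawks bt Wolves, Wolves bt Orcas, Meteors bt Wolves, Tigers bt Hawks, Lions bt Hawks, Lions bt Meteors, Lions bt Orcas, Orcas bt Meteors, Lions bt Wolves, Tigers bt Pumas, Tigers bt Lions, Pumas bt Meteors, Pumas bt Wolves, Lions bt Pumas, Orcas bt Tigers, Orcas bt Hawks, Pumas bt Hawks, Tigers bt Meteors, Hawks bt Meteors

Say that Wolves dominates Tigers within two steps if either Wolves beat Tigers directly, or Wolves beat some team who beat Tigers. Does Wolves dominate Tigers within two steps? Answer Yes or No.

Yes

Wolves did not beat Tigers directly.
Wolves beat Orcas. Of those, Orcas beat Tigers.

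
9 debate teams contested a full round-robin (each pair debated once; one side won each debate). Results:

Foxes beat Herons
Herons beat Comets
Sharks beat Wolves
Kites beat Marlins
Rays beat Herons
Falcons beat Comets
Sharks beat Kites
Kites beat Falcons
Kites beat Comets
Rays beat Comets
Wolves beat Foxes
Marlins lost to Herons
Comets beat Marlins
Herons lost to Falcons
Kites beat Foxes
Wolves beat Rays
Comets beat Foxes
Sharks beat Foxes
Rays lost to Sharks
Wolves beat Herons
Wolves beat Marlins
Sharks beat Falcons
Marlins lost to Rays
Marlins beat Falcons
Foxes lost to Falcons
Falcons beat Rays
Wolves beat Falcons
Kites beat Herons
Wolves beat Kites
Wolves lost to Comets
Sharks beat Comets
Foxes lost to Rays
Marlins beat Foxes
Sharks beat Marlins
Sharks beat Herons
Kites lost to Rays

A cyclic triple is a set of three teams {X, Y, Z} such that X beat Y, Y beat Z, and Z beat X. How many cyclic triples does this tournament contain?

10

Win totals: Falcons 4, Comets 3, Sharks 8, Kites 5, Marlins 2, Herons 2, Rays 5, Wolves 6, Foxes 1.
A team with w wins dominates both others in C(w,2) triples; summing gives 6 + 3 + 28 + 10 + 1 + 1 + 10 + 15 + 0 = 74 transitive triples.
Total triples C(9,3) = 84, so cyclic triples = 84 − 74 = 10.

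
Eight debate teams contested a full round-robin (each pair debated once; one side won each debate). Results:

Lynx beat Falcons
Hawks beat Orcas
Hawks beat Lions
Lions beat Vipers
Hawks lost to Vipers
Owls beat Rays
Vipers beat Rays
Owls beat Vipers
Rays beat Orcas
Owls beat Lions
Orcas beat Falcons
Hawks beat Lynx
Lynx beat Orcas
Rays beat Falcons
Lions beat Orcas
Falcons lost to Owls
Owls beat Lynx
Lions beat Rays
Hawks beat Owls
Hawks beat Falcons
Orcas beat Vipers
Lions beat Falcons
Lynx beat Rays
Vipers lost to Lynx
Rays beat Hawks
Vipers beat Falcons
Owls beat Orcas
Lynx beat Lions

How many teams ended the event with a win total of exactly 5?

2

Win totals: Falcons 0, Lions 4, Owls 6, Orcas 2, Hawks 5, Rays 3, Vipers 3, Lynx 5.
Exactly 5: Hawks, Lynx — 2 teams.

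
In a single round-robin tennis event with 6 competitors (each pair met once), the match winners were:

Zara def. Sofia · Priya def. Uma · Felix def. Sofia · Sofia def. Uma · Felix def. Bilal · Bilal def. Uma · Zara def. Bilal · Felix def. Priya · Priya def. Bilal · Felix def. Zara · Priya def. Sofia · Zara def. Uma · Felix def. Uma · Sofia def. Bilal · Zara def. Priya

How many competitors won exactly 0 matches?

1

Win totals: Uma 0, Bilal 1, Sofia 2, Felix 5, Zara 4, Priya 3.
Exactly 0: Uma — 1 competitor.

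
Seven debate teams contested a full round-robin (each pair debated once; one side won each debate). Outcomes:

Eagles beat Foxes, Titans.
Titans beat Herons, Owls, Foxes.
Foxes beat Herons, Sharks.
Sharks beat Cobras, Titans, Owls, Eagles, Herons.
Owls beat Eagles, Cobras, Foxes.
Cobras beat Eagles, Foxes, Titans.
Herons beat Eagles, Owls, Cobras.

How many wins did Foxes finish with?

2

Foxes' results: beat Sharks, Herons; lost to Eagles, Owls, Cobras, Titans.
That is 2 wins.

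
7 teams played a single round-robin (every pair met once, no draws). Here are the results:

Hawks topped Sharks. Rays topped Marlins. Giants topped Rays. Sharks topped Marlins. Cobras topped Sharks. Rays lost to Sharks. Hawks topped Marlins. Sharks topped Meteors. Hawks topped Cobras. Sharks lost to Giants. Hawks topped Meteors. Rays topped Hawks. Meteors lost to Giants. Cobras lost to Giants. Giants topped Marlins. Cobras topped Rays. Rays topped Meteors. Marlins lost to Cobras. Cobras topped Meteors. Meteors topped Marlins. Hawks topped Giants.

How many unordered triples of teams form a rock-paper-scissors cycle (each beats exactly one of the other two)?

3

Win totals: Giants 5, Sharks 3, Rays 3, Meteors 1, Hawks 5, Cobras 4, Marlins 0.
A team with w wins dominates both others in C(w,2) triples; summing gives 10 + 3 + 3 + 0 + 10 + 6 + 0 = 32 transitive triples.
Total triples C(7,3) = 35, so cyclic triples = 35 − 32 = 3.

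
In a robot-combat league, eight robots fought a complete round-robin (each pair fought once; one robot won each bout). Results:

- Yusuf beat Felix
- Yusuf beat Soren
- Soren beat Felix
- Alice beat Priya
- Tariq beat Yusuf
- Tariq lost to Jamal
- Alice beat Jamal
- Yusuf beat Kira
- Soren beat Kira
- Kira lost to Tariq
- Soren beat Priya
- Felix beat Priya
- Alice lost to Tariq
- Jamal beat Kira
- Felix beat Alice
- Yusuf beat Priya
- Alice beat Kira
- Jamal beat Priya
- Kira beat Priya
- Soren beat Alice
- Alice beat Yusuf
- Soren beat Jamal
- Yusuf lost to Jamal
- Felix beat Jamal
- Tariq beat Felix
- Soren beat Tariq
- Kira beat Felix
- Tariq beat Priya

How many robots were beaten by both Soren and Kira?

2

Soren beat: Tariq, Jamal, Priya, Kira, Alice, Felix.
Kira beat: Priya, Felix.
Both beat: Priya, Felix — 2.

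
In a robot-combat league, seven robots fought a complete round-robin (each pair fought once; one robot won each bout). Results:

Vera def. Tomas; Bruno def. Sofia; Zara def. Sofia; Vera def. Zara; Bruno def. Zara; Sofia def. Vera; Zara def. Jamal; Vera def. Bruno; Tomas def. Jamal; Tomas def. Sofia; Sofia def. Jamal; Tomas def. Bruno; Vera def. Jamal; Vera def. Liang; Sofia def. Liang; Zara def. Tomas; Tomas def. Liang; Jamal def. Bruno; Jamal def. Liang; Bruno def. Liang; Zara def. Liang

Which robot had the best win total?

Win totals: Jamal 2, Vera 5, Bruno 3, Tomas 4, Zara 4, Sofia 3, Liang 0.
Vera leads with 5 wins (next highest: 4).

Vera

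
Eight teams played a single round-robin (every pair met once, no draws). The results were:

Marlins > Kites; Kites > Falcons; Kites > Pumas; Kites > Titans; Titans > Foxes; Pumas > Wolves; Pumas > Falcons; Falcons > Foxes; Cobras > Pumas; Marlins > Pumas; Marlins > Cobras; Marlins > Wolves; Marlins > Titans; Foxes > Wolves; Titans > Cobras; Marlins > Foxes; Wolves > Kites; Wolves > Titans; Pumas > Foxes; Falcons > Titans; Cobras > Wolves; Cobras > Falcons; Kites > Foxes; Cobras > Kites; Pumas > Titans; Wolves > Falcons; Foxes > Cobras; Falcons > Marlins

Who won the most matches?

Win totals: Titans 2, Falcons 3, Cobras 4, Wolves 3, Pumas 4, Marlins 6, Foxes 2, Kites 4.
Marlins leads with 6 wins (next highest: 4).

Marlins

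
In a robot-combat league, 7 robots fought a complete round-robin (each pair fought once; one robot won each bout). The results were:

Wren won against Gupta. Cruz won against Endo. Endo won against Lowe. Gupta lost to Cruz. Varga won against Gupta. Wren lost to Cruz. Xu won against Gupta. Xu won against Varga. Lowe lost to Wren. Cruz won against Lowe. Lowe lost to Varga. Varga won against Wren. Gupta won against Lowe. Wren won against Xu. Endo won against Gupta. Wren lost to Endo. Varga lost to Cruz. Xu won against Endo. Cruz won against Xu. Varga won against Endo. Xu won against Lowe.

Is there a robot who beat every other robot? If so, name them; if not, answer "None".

Cruz

Cruz has 6 wins out of 6 opponents — a perfect record.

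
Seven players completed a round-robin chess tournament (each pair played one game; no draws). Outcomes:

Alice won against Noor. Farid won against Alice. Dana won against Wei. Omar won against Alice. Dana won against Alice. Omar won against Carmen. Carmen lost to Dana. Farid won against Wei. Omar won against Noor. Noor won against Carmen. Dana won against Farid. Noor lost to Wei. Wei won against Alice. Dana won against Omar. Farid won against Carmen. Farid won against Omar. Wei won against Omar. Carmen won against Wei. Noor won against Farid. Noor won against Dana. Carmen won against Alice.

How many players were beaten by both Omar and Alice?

Omar beat: Carmen, Noor, Alice.
Alice beat: Noor.
Both beat: Noor — 1.

1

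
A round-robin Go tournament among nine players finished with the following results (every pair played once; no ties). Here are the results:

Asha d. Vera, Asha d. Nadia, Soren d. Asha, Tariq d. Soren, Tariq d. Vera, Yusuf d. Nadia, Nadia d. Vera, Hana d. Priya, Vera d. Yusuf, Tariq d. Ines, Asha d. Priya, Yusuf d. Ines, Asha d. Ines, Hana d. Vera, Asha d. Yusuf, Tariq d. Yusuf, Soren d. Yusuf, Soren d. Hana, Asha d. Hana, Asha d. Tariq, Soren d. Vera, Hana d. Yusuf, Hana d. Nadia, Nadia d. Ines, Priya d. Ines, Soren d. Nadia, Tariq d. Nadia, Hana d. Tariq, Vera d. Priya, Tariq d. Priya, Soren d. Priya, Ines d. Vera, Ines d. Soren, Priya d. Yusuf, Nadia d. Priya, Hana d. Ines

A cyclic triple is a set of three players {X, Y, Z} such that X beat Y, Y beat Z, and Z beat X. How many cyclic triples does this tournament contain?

11

Win totals: Soren 6, Hana 6, Tariq 6, Vera 2, Nadia 3, Asha 7, Yusuf 2, Priya 2, Ines 2.
A player with w wins dominates both others in C(w,2) triples; summing gives 15 + 15 + 15 + 1 + 3 + 21 + 1 + 1 + 1 = 73 transitive triples.
Total triples C(9,3) = 84, so cyclic triples = 84 − 73 = 11.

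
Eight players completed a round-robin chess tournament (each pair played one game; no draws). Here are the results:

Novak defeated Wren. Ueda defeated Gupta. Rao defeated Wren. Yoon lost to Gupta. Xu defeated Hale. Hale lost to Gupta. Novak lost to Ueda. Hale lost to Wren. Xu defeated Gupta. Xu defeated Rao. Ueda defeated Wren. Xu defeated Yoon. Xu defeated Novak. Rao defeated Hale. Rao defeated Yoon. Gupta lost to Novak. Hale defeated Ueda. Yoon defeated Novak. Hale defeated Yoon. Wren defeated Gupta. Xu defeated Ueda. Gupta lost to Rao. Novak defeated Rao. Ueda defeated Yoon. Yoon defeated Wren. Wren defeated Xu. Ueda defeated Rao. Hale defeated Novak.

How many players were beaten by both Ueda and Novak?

3

Ueda beat: Novak, Wren, Yoon, Rao, Gupta.
Novak beat: Wren, Rao, Gupta.
Both beat: Wren, Rao, Gupta — 3.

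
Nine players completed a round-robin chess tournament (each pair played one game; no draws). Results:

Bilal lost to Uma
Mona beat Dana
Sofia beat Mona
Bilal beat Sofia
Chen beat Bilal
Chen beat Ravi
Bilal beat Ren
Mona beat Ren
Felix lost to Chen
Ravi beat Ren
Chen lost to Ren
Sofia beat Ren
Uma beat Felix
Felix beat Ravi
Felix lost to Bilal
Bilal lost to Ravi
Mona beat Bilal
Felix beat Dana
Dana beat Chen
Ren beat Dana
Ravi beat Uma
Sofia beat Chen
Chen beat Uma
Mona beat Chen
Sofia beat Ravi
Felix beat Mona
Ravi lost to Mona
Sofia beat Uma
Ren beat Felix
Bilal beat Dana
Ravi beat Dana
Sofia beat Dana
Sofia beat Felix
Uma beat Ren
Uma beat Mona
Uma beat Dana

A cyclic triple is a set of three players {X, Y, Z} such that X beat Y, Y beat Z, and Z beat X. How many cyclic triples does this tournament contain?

19

Win totals: Chen 4, Ren 3, Sofia 7, Bilal 4, Dana 1, Ravi 4, Uma 5, Felix 3, Mona 5.
A player with w wins dominates both others in C(w,2) triples; summing gives 6 + 3 + 21 + 6 + 0 + 6 + 10 + 3 + 10 = 65 transitive triples.
Total triples C(9,3) = 84, so cyclic triples = 84 − 65 = 19.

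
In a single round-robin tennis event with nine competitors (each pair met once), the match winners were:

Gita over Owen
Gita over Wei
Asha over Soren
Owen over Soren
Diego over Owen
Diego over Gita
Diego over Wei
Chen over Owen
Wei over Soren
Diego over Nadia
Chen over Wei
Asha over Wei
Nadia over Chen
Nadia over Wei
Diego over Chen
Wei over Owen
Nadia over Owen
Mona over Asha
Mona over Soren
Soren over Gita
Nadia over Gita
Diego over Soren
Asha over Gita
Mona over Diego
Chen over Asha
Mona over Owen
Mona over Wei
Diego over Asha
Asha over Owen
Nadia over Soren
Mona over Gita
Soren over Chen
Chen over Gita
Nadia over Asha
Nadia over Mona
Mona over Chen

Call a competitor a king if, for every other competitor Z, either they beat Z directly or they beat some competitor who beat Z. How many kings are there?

Chen cannot reach Mona, Nadia, Diego in two steps.
Mona reaches everyone (king).
Nadia reaches everyone (king).
Asha cannot reach Mona, Nadia, Diego in two steps.
Wei cannot reach Mona, Nadia, Asha, Diego in two steps.
Gita cannot reach Chen, Mona, Nadia, Asha, Diego in two steps.
Soren cannot reach Mona, Nadia, Diego in two steps.
Diego reaches everyone (king).
Owen cannot reach Mona, Nadia, Asha, Wei, Diego in two steps.
Kings: Mona, Nadia, Diego — 3.

3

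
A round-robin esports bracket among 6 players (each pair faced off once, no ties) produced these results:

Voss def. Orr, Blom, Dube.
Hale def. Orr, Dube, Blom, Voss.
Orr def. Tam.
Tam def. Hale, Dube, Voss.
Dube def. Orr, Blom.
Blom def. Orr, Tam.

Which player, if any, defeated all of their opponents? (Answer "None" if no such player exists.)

Highest win total is Hale with 4 (out of 5 possible).
Hale lost to Tam, so no player went undefeated.

None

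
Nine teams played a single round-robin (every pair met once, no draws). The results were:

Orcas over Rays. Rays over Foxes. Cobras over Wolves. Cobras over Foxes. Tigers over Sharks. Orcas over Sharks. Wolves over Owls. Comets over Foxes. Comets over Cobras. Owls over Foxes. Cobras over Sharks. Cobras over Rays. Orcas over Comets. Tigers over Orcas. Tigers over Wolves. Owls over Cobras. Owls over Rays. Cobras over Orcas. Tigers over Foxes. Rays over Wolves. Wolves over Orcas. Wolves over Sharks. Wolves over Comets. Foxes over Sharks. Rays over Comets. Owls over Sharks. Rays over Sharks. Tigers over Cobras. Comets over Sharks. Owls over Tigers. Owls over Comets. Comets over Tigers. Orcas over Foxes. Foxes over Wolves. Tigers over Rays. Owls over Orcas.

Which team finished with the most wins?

Win totals: Cobras 5, Foxes 2, Owls 7, Sharks 0, Tigers 6, Comets 4, Orcas 4, Rays 4, Wolves 4.
Owls leads with 7 wins (next highest: 6).

Owls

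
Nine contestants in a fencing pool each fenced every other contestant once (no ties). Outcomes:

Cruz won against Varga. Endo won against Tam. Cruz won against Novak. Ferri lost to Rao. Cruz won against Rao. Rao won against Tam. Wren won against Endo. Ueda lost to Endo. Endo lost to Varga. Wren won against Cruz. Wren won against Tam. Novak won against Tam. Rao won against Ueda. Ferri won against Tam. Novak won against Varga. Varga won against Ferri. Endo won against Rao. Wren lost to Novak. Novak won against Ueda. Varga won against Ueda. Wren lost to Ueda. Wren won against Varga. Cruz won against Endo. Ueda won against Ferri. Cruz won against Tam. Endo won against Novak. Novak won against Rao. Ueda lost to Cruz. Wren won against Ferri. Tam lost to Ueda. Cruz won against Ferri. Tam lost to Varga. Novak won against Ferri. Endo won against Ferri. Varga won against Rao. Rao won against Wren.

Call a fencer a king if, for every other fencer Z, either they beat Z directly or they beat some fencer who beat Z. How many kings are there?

3

Rao cannot reach Novak in two steps.
Tam cannot reach Rao, Endo, Varga, Ueda, Novak, Wren, Cruz, Ferri in two steps.
Endo cannot reach Cruz in two steps.
Varga cannot reach Cruz in two steps.
Ueda cannot reach Rao, Novak in two steps.
Novak reaches everyone (king).
Wren reaches everyone (king).
Cruz reaches everyone (king).
Ferri cannot reach Rao, Endo, Varga, Ueda, Novak, Wren, Cruz in two steps.
Kings: Novak, Wren, Cruz — 3.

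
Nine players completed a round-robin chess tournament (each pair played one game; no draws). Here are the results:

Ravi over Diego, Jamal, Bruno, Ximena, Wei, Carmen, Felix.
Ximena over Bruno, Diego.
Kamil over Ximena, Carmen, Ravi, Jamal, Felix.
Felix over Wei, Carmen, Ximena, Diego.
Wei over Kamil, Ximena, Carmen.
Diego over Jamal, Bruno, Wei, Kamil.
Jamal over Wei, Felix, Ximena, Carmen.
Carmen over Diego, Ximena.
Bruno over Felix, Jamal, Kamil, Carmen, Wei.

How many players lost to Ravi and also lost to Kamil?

4

Ravi beat: Felix, Ximena, Diego, Jamal, Carmen, Bruno, Wei.
Kamil beat: Felix, Ximena, Jamal, Ravi, Carmen.
Both beat: Felix, Ximena, Jamal, Carmen — 4.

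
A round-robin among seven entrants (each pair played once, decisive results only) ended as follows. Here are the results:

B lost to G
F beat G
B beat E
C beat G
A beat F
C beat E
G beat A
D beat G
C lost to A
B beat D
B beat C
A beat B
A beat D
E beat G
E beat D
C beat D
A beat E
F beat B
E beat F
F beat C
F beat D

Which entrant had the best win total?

Win totals: A 5, B 3, C 3, D 1, E 3, F 4, G 2.
A leads with 5 wins (next highest: 4).

A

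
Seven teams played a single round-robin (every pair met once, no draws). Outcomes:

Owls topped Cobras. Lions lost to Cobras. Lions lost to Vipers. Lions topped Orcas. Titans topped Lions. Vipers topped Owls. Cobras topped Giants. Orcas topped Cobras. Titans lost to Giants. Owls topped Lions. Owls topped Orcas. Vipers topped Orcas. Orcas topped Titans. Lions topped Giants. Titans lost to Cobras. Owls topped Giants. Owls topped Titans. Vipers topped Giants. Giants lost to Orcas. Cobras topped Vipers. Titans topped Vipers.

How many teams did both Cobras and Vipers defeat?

Cobras beat: Titans, Vipers, Lions, Giants.
Vipers beat: Lions, Giants, Orcas, Owls.
Both beat: Lions, Giants — 2.

2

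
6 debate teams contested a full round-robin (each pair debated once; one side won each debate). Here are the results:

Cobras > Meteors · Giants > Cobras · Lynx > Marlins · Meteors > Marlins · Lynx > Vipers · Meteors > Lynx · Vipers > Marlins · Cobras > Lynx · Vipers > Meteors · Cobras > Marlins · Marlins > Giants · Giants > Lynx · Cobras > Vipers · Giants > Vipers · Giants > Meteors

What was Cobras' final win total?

4

Cobras' results: beat Marlins, Vipers, Meteors, Lynx; lost to Giants.
That is 4 wins.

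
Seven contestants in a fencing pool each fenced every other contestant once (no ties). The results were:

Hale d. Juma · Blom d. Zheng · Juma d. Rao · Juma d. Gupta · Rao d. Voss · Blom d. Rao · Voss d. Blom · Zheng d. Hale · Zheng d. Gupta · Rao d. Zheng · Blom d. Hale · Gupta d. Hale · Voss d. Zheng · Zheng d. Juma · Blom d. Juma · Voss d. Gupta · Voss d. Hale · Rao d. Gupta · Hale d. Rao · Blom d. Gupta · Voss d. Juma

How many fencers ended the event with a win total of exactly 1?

1

Win totals: Zheng 3, Juma 2, Rao 3, Voss 5, Gupta 1, Hale 2, Blom 5.
Exactly 1: Gupta — 1 fencer.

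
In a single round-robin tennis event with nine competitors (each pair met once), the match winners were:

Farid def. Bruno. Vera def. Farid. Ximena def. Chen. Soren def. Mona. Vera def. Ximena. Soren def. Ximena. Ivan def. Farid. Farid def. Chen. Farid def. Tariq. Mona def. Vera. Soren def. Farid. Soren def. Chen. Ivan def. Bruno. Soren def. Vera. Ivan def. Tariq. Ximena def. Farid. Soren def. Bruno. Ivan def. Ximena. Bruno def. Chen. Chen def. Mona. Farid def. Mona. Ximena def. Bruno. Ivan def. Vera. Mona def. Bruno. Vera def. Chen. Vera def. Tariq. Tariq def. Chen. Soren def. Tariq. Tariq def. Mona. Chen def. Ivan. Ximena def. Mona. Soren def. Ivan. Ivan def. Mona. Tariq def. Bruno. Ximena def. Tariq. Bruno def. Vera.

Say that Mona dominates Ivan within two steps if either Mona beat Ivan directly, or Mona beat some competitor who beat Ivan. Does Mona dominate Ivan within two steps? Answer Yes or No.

Mona did not beat Ivan directly.
Mona beat Bruno, Vera, but each of them lost to Ivan. No two-step path.

No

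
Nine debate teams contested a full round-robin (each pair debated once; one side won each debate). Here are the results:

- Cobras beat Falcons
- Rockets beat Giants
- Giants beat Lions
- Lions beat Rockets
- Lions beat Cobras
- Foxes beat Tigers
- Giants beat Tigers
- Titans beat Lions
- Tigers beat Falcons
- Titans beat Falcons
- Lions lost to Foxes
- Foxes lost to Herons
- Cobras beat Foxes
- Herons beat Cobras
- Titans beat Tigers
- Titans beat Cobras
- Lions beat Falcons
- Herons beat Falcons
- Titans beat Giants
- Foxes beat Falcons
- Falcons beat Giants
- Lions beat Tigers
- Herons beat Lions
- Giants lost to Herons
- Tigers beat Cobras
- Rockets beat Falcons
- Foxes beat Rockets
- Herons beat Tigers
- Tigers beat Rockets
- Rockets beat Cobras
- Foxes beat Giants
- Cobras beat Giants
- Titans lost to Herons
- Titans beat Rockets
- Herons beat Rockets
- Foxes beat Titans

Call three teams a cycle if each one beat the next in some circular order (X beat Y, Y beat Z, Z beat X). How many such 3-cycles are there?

Win totals: Lions 4, Giants 2, Rockets 3, Falcons 1, Cobras 3, Tigers 3, Foxes 6, Herons 8, Titans 6.
A team with w wins dominates both others in C(w,2) triples; summing gives 6 + 1 + 3 + 0 + 3 + 3 + 15 + 28 + 15 = 74 transitive triples.
Total triples C(9,3) = 84, so cyclic triples = 84 − 74 = 10.

10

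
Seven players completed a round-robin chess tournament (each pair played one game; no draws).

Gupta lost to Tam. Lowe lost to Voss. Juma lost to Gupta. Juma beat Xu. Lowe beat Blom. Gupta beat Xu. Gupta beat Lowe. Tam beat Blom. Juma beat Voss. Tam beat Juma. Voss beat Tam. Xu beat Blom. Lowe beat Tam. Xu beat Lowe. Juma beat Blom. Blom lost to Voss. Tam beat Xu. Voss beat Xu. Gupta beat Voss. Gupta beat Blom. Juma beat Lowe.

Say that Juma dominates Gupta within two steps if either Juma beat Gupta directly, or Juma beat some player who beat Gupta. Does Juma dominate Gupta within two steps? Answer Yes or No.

No

Juma did not beat Gupta directly.
Juma beat Voss, Xu, Blom, Lowe, but each of them lost to Gupta. No two-step path.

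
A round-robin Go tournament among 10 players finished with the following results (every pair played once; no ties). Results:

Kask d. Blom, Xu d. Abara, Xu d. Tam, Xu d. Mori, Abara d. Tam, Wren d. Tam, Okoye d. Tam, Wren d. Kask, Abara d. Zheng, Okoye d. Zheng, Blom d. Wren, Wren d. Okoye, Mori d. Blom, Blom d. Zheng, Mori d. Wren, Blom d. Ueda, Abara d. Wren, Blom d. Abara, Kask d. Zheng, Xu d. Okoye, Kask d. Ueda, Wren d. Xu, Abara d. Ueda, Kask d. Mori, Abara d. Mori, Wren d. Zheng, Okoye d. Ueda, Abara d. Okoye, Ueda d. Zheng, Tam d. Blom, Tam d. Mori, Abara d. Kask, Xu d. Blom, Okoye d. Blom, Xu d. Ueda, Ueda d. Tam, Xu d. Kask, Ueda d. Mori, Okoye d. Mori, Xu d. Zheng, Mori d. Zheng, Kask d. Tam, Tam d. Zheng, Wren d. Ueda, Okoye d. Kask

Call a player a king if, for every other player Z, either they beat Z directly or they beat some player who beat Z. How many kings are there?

Xu reaches everyone (king).
Wren reaches everyone (king).
Ueda cannot reach Xu, Abara, Okoye, Kask in two steps.
Abara reaches everyone (king).
Zheng cannot reach Xu, Wren, Ueda, Abara, Okoye, Tam, Mori, Blom, Kask in two steps.
Okoye cannot reach Xu in two steps.
Tam cannot reach Xu, Okoye, Kask in two steps.
Mori reaches everyone (king).
Blom reaches everyone (king).
Kask cannot reach Xu, Okoye in two steps.
Kings: Xu, Wren, Abara, Mori, Blom — 5.

5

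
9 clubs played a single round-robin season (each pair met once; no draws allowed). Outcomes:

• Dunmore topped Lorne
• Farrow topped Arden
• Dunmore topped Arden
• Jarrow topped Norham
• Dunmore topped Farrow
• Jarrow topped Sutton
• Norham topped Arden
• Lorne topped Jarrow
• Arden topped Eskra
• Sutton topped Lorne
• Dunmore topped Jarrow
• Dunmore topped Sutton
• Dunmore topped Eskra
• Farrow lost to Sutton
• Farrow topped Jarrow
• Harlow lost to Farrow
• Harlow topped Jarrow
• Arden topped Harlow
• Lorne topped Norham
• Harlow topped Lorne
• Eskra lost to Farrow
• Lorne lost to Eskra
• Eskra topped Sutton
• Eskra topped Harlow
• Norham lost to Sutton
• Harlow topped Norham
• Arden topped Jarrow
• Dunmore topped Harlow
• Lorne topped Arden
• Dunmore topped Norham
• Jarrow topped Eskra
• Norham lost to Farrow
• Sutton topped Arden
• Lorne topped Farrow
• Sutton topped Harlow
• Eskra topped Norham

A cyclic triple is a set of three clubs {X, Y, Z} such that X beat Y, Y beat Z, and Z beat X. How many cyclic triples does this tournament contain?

15

Win totals: Lorne 4, Sutton 5, Dunmore 8, Harlow 3, Arden 3, Eskra 4, Norham 1, Jarrow 3, Farrow 5.
A club with w wins dominates both others in C(w,2) triples; summing gives 6 + 10 + 28 + 3 + 3 + 6 + 0 + 3 + 10 = 69 transitive triples.
Total triples C(9,3) = 84, so cyclic triples = 84 − 69 = 15.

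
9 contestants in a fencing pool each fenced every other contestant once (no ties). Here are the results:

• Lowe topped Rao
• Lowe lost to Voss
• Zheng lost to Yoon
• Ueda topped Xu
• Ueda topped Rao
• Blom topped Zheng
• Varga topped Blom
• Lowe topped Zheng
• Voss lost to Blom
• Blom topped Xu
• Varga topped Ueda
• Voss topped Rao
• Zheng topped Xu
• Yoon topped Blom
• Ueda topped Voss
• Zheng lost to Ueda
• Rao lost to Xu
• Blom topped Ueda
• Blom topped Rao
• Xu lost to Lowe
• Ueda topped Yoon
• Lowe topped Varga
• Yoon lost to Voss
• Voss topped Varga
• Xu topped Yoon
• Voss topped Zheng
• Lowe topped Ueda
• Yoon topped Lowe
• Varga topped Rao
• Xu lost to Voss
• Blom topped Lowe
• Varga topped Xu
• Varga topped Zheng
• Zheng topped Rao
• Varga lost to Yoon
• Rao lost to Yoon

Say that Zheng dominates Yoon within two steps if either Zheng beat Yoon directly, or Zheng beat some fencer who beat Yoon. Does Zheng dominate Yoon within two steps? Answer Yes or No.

Zheng did not beat Yoon directly.
Zheng beat Xu, Rao. Of those, Xu beat Yoon.

Yes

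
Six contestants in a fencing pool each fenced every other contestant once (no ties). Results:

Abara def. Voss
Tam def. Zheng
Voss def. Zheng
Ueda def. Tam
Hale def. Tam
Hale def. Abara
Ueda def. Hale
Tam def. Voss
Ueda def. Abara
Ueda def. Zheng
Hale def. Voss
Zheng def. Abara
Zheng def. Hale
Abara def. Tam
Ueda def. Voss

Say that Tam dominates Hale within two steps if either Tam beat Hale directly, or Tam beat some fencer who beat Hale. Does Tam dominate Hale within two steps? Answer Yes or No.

Tam did not beat Hale directly.
Tam beat Zheng, Voss. Of those, Zheng beat Hale.

Yes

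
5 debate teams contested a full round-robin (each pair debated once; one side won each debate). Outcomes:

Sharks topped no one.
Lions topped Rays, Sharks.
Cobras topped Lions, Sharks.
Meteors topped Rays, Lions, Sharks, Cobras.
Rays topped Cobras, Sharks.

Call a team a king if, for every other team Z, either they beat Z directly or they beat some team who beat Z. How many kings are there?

1

Cobras cannot reach Meteors in two steps.
Lions cannot reach Meteors in two steps.
Sharks cannot reach Cobras, Lions, Rays, Meteors in two steps.
Rays cannot reach Meteors in two steps.
Meteors reaches everyone (king).
Kings: Meteors — 1.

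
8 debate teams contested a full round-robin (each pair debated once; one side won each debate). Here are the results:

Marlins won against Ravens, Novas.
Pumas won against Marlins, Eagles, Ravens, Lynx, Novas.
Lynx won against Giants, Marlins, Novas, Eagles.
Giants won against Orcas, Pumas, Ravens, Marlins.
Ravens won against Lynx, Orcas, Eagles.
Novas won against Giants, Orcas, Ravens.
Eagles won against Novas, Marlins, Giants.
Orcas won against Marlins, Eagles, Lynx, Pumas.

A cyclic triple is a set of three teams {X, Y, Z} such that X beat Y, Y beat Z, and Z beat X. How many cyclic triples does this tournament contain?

Win totals: Orcas 4, Novas 3, Ravens 3, Giants 4, Marlins 2, Eagles 3, Lynx 4, Pumas 5.
A team with w wins dominates both others in C(w,2) triples; summing gives 6 + 3 + 3 + 6 + 1 + 3 + 6 + 10 = 38 transitive triples.
Total triples C(8,3) = 56, so cyclic triples = 56 − 38 = 18.

18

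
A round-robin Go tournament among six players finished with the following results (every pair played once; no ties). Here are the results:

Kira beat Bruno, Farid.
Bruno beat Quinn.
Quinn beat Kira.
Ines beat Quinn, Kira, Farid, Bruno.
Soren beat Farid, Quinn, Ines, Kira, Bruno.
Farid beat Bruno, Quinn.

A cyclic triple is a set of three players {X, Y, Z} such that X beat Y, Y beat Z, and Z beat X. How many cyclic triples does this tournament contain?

2

Win totals: Farid 2, Kira 2, Quinn 1, Soren 5, Ines 4, Bruno 1.
A player with w wins dominates both others in C(w,2) triples; summing gives 1 + 1 + 0 + 10 + 6 + 0 = 18 transitive triples.
Total triples C(6,3) = 20, so cyclic triples = 20 − 18 = 2.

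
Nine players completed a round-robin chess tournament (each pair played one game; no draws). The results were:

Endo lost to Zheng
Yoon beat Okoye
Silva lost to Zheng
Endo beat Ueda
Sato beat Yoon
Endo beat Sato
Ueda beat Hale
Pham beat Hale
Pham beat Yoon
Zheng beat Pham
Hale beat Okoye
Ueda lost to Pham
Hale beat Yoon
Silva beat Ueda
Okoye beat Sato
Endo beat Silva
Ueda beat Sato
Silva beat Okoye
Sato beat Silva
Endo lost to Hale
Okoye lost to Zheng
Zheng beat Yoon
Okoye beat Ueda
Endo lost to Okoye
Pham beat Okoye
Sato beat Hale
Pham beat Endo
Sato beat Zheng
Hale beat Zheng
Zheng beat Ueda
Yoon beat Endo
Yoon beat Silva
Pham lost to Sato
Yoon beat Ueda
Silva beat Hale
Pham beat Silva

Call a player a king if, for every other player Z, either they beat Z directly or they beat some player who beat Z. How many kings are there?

Endo reaches everyone (king).
Pham reaches everyone (king).
Sato reaches everyone (king).
Yoon cannot reach Pham, Zheng in two steps.
Okoye reaches everyone (king).
Ueda reaches everyone (king).
Zheng reaches everyone (king).
Silva cannot reach Pham in two steps.
Hale reaches everyone (king).
Kings: Endo, Pham, Sato, Okoye, Ueda, Zheng, Hale — 7.

7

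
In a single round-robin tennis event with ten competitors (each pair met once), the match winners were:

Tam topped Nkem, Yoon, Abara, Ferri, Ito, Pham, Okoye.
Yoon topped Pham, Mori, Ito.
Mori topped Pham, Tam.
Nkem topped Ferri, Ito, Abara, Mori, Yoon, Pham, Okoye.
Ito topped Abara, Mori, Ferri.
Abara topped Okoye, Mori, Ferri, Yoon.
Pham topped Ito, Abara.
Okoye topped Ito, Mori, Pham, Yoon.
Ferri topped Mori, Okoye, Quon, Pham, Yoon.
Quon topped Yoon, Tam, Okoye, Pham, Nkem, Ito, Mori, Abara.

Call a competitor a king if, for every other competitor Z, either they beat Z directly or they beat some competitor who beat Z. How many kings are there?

4

Quon reaches everyone (king).
Abara cannot reach Nkem in two steps.
Mori cannot reach Quon in two steps.
Pham cannot reach Quon, Nkem, Tam in two steps.
Nkem reaches everyone (king).
Tam reaches everyone (king).
Ferri reaches everyone (king).
Okoye cannot reach Quon, Nkem in two steps.
Yoon cannot reach Quon, Nkem, Okoye in two steps.
Ito cannot reach Nkem in two steps.
Kings: Quon, Nkem, Tam, Ferri — 4.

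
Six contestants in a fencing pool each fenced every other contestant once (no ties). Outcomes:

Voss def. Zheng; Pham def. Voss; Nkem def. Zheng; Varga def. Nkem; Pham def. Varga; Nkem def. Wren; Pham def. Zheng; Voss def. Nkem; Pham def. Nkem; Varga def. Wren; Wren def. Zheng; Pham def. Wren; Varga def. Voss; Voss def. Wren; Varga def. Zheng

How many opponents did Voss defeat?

3

Voss' results: beat Zheng, Nkem, Wren; lost to Pham, Varga.
That is 3 wins.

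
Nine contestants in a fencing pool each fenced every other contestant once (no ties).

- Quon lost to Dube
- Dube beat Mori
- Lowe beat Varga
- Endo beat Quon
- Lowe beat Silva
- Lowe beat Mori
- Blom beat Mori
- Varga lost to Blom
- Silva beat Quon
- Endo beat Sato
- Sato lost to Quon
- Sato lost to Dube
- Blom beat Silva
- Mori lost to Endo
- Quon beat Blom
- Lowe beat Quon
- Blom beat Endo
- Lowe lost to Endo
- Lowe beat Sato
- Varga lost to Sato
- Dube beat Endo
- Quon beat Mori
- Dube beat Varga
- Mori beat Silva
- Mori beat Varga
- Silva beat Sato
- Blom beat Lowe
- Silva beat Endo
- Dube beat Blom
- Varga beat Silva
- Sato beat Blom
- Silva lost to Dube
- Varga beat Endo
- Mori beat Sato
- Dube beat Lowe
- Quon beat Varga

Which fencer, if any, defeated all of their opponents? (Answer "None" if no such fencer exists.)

Dube

Dube has 8 wins out of 8 opponents — a perfect record.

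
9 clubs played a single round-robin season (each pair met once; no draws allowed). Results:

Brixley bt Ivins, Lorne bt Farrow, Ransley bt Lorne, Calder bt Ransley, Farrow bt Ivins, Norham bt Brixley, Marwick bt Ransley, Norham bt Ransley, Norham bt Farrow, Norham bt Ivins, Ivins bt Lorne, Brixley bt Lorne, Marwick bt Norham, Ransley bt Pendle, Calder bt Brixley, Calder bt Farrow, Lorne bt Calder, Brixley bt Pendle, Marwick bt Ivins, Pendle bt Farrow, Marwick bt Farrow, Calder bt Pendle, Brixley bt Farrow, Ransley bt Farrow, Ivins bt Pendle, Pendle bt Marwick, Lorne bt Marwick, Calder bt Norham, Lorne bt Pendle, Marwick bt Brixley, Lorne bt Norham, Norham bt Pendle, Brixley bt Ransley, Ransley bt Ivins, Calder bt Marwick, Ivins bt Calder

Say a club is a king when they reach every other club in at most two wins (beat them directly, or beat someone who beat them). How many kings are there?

6

Lorne reaches everyone (king).
Calder reaches everyone (king).
Pendle cannot reach Lorne, Calder in two steps.
Farrow cannot reach Norham, Marwick, Brixley, Ransley in two steps.
Norham reaches everyone (king).
Marwick reaches everyone (king).
Brixley reaches everyone (king).
Ransley cannot reach Brixley in two steps.
Ivins reaches everyone (king).
Kings: Lorne, Calder, Norham, Marwick, Brixley, Ivins — 6.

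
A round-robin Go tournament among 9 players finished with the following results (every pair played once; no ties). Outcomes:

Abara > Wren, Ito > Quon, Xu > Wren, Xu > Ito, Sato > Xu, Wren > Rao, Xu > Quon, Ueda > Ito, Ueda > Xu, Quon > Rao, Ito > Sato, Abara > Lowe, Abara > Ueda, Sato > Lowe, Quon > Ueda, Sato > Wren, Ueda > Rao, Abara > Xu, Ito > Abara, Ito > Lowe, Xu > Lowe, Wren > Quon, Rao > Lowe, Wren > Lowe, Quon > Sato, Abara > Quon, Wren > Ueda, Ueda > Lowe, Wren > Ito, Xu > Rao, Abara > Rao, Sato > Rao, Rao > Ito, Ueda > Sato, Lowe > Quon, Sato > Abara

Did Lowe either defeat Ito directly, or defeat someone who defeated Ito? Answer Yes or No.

No

Lowe did not beat Ito directly.
Lowe beat Quon, but each of them lost to Ito. No two-step path.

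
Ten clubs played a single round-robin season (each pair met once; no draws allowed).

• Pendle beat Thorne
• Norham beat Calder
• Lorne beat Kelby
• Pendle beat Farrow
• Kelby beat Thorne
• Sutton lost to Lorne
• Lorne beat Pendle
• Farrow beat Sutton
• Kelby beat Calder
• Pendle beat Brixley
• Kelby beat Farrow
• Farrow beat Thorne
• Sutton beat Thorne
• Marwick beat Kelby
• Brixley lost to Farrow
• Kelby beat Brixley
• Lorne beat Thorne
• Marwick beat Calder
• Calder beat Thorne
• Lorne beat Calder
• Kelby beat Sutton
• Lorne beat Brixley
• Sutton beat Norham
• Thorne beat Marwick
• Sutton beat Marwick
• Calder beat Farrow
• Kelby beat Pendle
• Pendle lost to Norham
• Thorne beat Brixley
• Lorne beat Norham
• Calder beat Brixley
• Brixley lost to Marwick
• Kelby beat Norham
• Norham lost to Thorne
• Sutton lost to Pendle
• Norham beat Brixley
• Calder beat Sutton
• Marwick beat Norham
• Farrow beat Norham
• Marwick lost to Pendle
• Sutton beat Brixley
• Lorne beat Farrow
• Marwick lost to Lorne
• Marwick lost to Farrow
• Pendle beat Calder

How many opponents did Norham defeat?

3

Norham's results: beat Brixley, Pendle, Calder; lost to Thorne, Kelby, Marwick, Lorne, Farrow, Sutton.
That is 3 wins.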